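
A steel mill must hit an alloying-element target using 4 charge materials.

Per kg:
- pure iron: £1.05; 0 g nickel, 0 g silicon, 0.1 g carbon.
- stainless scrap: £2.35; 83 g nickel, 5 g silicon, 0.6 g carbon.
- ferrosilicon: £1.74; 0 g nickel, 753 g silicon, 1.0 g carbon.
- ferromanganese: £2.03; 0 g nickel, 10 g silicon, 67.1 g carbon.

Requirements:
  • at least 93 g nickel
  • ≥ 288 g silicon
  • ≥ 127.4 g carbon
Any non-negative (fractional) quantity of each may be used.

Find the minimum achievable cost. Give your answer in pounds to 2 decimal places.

£7.07

Treat it as an LP. Let x1 = kg of pure iron, x2 = kg of stainless scrap, x3 = kg of ferrosilicon, x4 = kg of ferromanganese.
Minimize 1.05x1 + 2.35x2 + 1.74x3 + 2.03x4 subject to:
  83x2 ≥ 93   (nickel)
  5x2 + 753x3 + 10x4 ≥ 288   (silicon)
  0.1x1 + 0.6x2 + 1x3 + 67.1x4 ≥ 127.4   (carbon)
  x1, x2, x3, x4 ≥ 0.
At the optimum only stainless scrap, ferrosilicon, ferromanganese are positive (pure iron = 0). Binding constraints: nickel, silicon, carbon.
That vertex is x2 = 1.1205, x3 = 0.35002, x4 = 1.8834.
Cost = 2.35·1.1205 + 1.74·0.35002 + 2.03·1.8834 = 7.0655.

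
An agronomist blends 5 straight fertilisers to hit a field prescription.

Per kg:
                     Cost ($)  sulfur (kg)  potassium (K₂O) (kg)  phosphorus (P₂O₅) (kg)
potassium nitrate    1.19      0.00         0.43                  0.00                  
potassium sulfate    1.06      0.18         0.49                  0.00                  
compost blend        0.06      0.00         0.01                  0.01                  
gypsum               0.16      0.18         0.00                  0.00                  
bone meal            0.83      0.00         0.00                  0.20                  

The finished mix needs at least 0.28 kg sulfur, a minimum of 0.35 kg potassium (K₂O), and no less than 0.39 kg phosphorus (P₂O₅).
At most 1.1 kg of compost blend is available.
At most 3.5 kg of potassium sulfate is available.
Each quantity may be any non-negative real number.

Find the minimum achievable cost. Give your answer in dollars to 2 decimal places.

$2.51

This is a linear program. Let x1 = kg of potassium nitrate, x2 = kg of potassium sulfate, x3 = kg of compost blend, x4 = kg of gypsum, x5 = kg of bone meal.
min 1.19x1 + 1.06x2 + 0.06x3 + 0.16x4 + 0.83x5 subject to:
  0.18x2 + 0.18x4 ≥ 0.28   (sulfur)
  0.43x1 + 0.49x2 + 0.01x3 ≥ 0.35   (potassium (K₂O))
  0.01x3 + 0.2x5 ≥ 0.39   (phosphorus (P₂O₅))
  x3 ≤ 1.1
  x2 ≤ 3.5
  x1, x2, x3, x4, x5 ≥ 0.
The optimal basis is {potassium sulfate, gypsum, bone meal}; potassium nitrate, compost blend drop out. Binding constraints: sulfur, potassium (K₂O), phosphorus (P₂O₅).
Solving gives x2 = 0.7143, x4 = 0.8413, x5 = 1.95.
Cost = 1.06·0.7143 + 0.16·0.8413 + 0.83·1.95 = 2.5103.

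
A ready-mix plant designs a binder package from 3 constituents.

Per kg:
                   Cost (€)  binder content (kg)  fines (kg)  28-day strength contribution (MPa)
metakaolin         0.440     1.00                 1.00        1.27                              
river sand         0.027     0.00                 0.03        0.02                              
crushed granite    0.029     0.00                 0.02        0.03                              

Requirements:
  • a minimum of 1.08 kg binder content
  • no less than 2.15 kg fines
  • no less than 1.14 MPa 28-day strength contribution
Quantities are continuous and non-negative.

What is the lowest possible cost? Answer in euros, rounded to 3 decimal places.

Treat it as an LP. Let x1 = kg of metakaolin, x2 = kg of river sand, x3 = kg of crushed granite.
min 0.44x1 + 0.027x2 + 0.029x3 with:
  1x1 ≥ 1.08   (binder content)
  1x1 + 0.03x2 + 0.02x3 ≥ 2.15   (fines)
  1.27x1 + 0.02x2 + 0.03x3 ≥ 1.14   (28-day strength contribution)
  x1, x2, x3 ≥ 0.
The cheapest feasible vertex uses only metakaolin; river sand, crushed granite are not used. The fines requirement is met with equality.
Solving gives x1 = 2.15.
Cost = 0.44·2.15 = 0.94600.

€0.946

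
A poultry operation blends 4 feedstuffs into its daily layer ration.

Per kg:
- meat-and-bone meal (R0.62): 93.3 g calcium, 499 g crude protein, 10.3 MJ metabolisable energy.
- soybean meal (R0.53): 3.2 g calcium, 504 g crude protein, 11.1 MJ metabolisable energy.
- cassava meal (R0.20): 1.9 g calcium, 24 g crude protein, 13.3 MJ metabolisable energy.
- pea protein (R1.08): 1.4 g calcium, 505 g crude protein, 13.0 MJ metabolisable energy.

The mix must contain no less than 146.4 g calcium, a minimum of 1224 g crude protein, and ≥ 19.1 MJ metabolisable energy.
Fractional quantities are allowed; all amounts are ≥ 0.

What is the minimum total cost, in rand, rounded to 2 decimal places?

Set it up as a linear program. Let x1 = kg of meat-and-bone meal, x2 = kg of soybean meal, x3 = kg of cassava meal, x4 = kg of pea protein.
Minimize 0.62x1 + 0.53x2 + 0.2x3 + 1.08x4 s.t.:
  93.3x1 + 3.2x2 + 1.9x3 + 1.4x4 ≥ 146.4   (calcium)
  499x1 + 504x2 + 24x3 + 505x4 ≥ 1224   (crude protein)
  10.3x1 + 11.1x2 + 13.3x3 + 13x4 ≥ 19.1   (metabolisable energy)
  x1, x2, x3, x4 ≥ 0.
The optimal basis is {meat-and-bone meal, soybean meal}; cassava meal, pea protein drop out. Binding constraints: calcium and crude protein.
That vertex is x1 = 1.538, x2 = 0.9058.
Hence cost = 0.62·1.538 + 0.53·0.9058 = R1.4336.

R1.43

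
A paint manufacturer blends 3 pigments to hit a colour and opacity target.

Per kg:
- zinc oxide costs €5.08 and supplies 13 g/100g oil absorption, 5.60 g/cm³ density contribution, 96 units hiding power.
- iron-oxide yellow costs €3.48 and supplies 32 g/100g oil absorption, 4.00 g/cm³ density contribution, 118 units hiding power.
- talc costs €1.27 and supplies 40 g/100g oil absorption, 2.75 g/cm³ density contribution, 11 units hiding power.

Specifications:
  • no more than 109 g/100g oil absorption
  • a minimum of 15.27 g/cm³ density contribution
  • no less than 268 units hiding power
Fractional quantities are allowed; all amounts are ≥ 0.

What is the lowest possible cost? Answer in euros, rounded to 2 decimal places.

€11.96

Set it up as a linear program. Let x1 = kg of zinc oxide, x2 = kg of iron-oxide yellow, x3 = kg of talc.
Minimise 5.08x1 + 3.48x2 + 1.27x3 s.t.:
  13x1 + 32x2 + 40x3 ≤ 109   (oil absorption)
  5.6x1 + 4x2 + 2.75x3 ≥ 15.27   (density contribution)
  96x1 + 118x2 + 11x3 ≥ 268   (hiding power)
  x1, x2, x3 ≥ 0.
All 3 inputs are positive at the optimum. Binding constraints: oil absorption, density contribution, hiding power.
So zinc oxide = 1.211 kg, iron-oxide yellow = 1.155 kg, talc = 1.407 kg.
Objective = 5.08·1.211 + 3.48·1.155 + 1.27·1.407 = 11.9582.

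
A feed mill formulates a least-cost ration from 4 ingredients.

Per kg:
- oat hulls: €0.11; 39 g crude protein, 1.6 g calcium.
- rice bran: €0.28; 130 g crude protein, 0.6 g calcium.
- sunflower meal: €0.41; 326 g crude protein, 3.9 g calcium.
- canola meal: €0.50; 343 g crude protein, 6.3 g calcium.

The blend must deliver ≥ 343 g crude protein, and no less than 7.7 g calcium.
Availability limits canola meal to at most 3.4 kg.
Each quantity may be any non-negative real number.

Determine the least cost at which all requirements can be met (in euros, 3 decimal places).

Let x1 = kg of oat hulls, x2 = kg of rice bran, x3 = kg of sunflower meal, x4 = kg of canola meal.
min 0.11x1 + 0.28x2 + 0.41x3 + 0.5x4 with:
  39x1 + 130x2 + 326x3 + 343x4 ≥ 343   (crude protein)
  1.6x1 + 0.6x2 + 3.9x3 + 6.3x4 ≥ 7.7   (calcium)
  x4 ≤ 3.4
  x1, x2, x3, x4 ≥ 0.
At the optimum only oat hulls, canola meal are positive (rice bran, sunflower meal = 0). Binding constraints: crude protein and calcium.
That vertex is x1 = 1.584, x4 = 0.8199.
Cost = 0.11·1.584 + 0.5·0.8199 = 0.58419.

€0.584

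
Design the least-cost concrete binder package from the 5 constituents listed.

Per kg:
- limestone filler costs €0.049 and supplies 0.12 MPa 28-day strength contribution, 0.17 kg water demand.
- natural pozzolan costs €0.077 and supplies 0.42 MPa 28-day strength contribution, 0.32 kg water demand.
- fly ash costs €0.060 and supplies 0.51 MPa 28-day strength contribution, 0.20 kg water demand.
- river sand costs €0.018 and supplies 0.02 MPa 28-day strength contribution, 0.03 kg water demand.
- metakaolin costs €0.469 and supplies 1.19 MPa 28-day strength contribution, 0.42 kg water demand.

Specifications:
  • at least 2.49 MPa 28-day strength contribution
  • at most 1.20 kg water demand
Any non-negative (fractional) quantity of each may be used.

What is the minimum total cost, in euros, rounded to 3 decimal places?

€0.293

Let x1 = kg of limestone filler, x2 = kg of natural pozzolan, x3 = kg of fly ash, x4 = kg of river sand, x5 = kg of metakaolin.
min 0.049x1 + 0.077x2 + 0.06x3 + 0.018x4 + 0.469x5 with:
  0.12x1 + 0.42x2 + 0.51x3 + 0.02x4 + 1.19x5 ≥ 2.49   (28-day strength contribution)
  0.17x1 + 0.32x2 + 0.2x3 + 0.03x4 + 0.42x5 ≤ 1.2   (water demand)
  x1, x2, x3, x4, x5 ≥ 0.
The optimal basis is {fly ash}; limestone filler, natural pozzolan, river sand, metakaolin drop out. The 28-day strength contribution requirement is met with equality.
That vertex is x3 = 4.882.
Objective = 0.06·4.882 = 0.29292.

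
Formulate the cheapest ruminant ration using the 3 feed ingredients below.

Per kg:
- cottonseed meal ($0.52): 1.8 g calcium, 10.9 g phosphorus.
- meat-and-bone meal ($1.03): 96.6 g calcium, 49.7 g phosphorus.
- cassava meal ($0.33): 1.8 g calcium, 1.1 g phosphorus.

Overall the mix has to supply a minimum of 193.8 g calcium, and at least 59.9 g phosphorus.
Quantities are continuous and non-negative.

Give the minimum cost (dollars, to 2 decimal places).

Let x1 = kg of cottonseed meal, x2 = kg of meat-and-bone meal, x3 = kg of cassava meal.
Minimize 0.52x1 + 1.03x2 + 0.33x3 with:
  1.8x1 + 96.6x2 + 1.8x3 ≥ 193.8   (calcium)
  10.9x1 + 49.7x2 + 1.1x3 ≥ 59.9   (phosphorus)
  x1, x2, x3 ≥ 0.
The optimal basis is {meat-and-bone meal}; cottonseed meal, cassava meal drop out. The calcium requirement is met with equality.
Optimal quantities: meat-and-bone meal = 2.006 kg.
Hence cost = 1.03·2.006 = $2.0662.

$2.07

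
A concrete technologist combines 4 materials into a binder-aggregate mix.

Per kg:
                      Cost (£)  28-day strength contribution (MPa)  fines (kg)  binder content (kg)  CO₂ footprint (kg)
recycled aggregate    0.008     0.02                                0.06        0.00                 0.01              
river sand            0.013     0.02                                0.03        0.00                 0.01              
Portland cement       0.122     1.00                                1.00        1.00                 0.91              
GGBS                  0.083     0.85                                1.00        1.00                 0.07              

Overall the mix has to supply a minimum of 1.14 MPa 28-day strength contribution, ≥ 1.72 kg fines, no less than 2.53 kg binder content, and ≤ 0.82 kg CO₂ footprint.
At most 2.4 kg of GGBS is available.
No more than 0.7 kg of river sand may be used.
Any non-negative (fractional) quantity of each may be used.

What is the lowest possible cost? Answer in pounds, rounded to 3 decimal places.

Let x1 = kg of recycled aggregate, x2 = kg of river sand, x3 = kg of Portland cement, x4 = kg of GGBS.
Minimize 0.008x1 + 0.013x2 + 0.122x3 + 0.083x4 with:
  0.02x1 + 0.02x2 + 1x3 + 0.85x4 ≥ 1.14   (28-day strength contribution)
  0.06x1 + 0.03x2 + 1x3 + 1x4 ≥ 1.72   (fines)
  1x3 + 1x4 ≥ 2.53   (binder content)
  0.01x1 + 0.01x2 + 0.91x3 + 0.07x4 ≤ 0.82   (CO₂ footprint)
  x4 ≤ 2.4
  x2 ≤ 0.7
  x1, x2, x3, x4 ≥ 0.
The optimal basis is {Portland cement, GGBS}; recycled aggregate, river sand drop out. The binder content and the GGBS cap requirements are met with equality.
So Portland cement = 0.13 kg, GGBS = 2.4 kg.
Objective = 0.122·0.13 + 0.083·2.4 = 0.21506.

£0.215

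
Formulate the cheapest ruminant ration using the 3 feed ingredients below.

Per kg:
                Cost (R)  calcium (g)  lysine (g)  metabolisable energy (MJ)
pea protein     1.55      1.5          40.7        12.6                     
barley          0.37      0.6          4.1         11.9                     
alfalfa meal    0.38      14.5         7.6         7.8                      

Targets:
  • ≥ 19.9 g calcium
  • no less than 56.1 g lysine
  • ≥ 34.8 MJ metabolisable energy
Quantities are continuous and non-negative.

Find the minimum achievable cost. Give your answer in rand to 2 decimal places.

This is a linear program. Let x1 = kg of pea protein, x2 = kg of barley, x3 = kg of alfalfa meal.
Minimize 1.55x1 + 0.37x2 + 0.38x3 subject to:
  1.5x1 + 0.6x2 + 14.5x3 ≥ 19.9   (calcium)
  40.7x1 + 4.1x2 + 7.6x3 ≥ 56.1   (lysine)
  12.6x1 + 11.9x2 + 7.8x3 ≥ 34.8   (metabolisable energy)
  x1, x2, x3 ≥ 0.
The cheapest feasible vertex uses only pea protein, alfalfa meal; barley is not used. Binding constraints: lysine and metabolisable energy.
So pea protein = 0.7808 kg, alfalfa meal = 3.2 kg.
Cost = 1.55·0.7808 + 0.38·3.2 = 2.4262.

R2.43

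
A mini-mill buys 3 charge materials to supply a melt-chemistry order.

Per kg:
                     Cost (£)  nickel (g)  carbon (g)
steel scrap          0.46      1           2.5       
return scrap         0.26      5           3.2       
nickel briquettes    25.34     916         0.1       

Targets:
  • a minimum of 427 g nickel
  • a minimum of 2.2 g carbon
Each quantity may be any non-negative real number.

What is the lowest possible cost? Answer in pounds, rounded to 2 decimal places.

£11.89

Treat it as an LP. Let x1 = kg of steel scrap, x2 = kg of return scrap, x3 = kg of nickel briquettes.
min 0.46x1 + 0.26x2 + 25.34x3 s.t.:
  1x1 + 5x2 + 916x3 ≥ 427   (nickel)
  2.5x1 + 3.2x2 + 0.1x3 ≥ 2.2   (carbon)
  x1, x2, x3 ≥ 0.
The optimal basis is {return scrap, nickel briquettes}; steel scrap drops out. Binding constraints: nickel and carbon.
Optimal quantities: return scrap = 0.673 kg, nickel briquettes = 0.4625 kg.
Objective = 0.26·0.673 + 25.34·0.4625 = 11.8947.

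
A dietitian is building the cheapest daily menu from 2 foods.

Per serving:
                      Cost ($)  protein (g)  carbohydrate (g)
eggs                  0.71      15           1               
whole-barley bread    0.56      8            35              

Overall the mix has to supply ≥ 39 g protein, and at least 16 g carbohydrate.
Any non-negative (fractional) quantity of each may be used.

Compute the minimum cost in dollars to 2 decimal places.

Treat it as an LP. Let x1 = servings of eggs, x2 = servings of whole-barley bread.
min 0.71x1 + 0.56x2 with:
  15x1 + 8x2 ≥ 39   (protein)
  1x1 + 35x2 ≥ 16   (carbohydrate)
  x1, x2 ≥ 0.
Both inputs are positive at the optimum. Binding constraints: protein and carbohydrate.
Solving gives x1 = 2.393, x2 = 0.3888.
Objective = 0.71·2.393 + 0.56·0.3888 = 1.9168.

$1.92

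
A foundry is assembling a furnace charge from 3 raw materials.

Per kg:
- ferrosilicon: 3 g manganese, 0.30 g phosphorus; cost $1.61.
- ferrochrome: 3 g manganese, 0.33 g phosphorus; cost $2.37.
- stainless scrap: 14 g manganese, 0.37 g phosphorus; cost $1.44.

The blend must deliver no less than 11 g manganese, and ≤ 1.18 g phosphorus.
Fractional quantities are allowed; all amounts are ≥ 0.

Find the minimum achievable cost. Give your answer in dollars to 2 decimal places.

Let x1 = kg of ferrosilicon, x2 = kg of ferrochrome, x3 = kg of stainless scrap.
Minimize 1.61x1 + 2.37x2 + 1.44x3 subject to:
  3x1 + 3x2 + 14x3 ≥ 11   (manganese)
  0.3x1 + 0.33x2 + 0.37x3 ≤ 1.18   (phosphorus)
  x1, x2, x3 ≥ 0.
At the optimum only stainless scrap is positive (ferrosilicon, ferrochrome = 0). The manganese requirement is met with equality.
That vertex is x3 = 0.7857.
Total cost: 1.44·0.7857 = 1.1314.

$1.13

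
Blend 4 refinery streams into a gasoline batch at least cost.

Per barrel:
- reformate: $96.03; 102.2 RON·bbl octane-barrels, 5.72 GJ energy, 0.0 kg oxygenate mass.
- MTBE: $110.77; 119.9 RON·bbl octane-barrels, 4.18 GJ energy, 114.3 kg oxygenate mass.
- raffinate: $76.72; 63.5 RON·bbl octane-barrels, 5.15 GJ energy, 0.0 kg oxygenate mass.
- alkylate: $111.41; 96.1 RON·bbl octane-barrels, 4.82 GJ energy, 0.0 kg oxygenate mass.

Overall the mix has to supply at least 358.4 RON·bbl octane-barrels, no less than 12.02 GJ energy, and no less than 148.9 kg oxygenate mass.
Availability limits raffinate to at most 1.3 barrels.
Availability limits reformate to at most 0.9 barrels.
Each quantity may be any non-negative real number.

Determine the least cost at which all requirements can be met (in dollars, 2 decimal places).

$331.11

Treat it as an LP. Let x1 = barrels of reformate, x2 = barrels of MTBE, x3 = barrels of raffinate, x4 = barrels of alkylate.
Minimise 96.03x1 + 110.77x2 + 76.72x3 + 111.41x4 with:
  102.2x1 + 119.9x2 + 63.5x3 + 96.1x4 ≥ 358.4   (octane-barrels)
  5.72x1 + 4.18x2 + 5.15x3 + 4.82x4 ≥ 12.02   (energy)
  114.3x2 ≥ 148.9   (oxygenate mass)
  x3 ≤ 1.3
  x1 ≤ 0.9
  x1, x2, x3, x4 ≥ 0.
At the optimum only MTBE is positive (reformate, raffinate, alkylate = 0). There the octane-barrels constraint is tight.
Solving gives x2 = 2.9892.
Cost = 110.77·2.9892 = 331.1137.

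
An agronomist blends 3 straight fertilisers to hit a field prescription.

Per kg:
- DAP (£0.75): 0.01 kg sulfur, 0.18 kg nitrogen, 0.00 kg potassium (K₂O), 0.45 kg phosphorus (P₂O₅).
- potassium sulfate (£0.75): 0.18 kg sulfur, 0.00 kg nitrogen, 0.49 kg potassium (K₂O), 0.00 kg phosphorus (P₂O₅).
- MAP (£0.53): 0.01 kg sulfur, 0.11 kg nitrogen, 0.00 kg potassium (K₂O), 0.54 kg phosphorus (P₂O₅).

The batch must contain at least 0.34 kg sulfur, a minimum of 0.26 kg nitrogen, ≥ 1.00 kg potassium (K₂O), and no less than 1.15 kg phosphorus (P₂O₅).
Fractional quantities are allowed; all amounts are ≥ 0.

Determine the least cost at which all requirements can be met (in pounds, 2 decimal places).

Treat it as an LP. Let x1 = kg of DAP, x2 = kg of potassium sulfate, x3 = kg of MAP.
Minimise 0.75x1 + 0.75x2 + 0.53x3 s.t.:
  0.01x1 + 0.18x2 + 0.01x3 ≥ 0.34   (sulfur)
  0.18x1 + 0.11x3 ≥ 0.26   (nitrogen)
  0.49x2 ≥ 1   (potassium (K₂O))
  0.45x1 + 0.54x3 ≥ 1.15   (phosphorus (P₂O₅))
  x1, x2, x3 ≥ 0.
The optimal mix uses every input. The nitrogen, potassium (K₂O), phosphorus (P₂O₅) requirements are met with equality.
Optimal quantities: DAP = 0.2914 kg, potassium sulfate = 2.041 kg, MAP = 1.887 kg.
Objective = 0.75·0.2914 + 0.75·2.041 + 0.53·1.887 = 2.7494.

£2.75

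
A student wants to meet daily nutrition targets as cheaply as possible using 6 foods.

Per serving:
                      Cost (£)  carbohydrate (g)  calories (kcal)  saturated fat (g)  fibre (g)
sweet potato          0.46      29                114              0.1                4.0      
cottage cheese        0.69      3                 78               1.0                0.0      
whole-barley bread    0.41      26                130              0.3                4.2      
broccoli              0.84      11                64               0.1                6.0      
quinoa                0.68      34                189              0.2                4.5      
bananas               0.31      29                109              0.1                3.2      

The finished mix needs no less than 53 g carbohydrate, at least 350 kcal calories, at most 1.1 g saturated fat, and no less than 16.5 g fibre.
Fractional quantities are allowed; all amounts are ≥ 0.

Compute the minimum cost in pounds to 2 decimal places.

£1.60

Let x1 = servings of sweet potato, x2 = servings of cottage cheese, x3 = servings of whole-barley bread, x4 = servings of broccoli, x5 = servings of quinoa, x6 = servings of bananas.
Minimise 0.46x1 + 0.69x2 + 0.41x3 + 0.84x4 + 0.68x5 + 0.31x6 subject to:
  29x1 + 3x2 + 26x3 + 11x4 + 34x5 + 29x6 ≥ 53   (carbohydrate)
  114x1 + 78x2 + 130x3 + 64x4 + 189x5 + 109x6 ≥ 350   (calories)
  0.1x1 + 1x2 + 0.3x3 + 0.1x4 + 0.2x5 + 0.1x6 ≤ 1.1   (saturated fat)
  4x1 + 4.2x3 + 6x4 + 4.5x5 + 3.2x6 ≥ 16.5   (fibre)
  x1, x2, x3, x4, x5, x6 ≥ 0.
The optimal basis is {bananas}; sweet potato, cottage cheese, whole-barley bread, broccoli, quinoa drop out. The fibre requirement is met with equality.
Solving gives x6 = 5.156.
Cost = 0.31·5.156 = 1.5984.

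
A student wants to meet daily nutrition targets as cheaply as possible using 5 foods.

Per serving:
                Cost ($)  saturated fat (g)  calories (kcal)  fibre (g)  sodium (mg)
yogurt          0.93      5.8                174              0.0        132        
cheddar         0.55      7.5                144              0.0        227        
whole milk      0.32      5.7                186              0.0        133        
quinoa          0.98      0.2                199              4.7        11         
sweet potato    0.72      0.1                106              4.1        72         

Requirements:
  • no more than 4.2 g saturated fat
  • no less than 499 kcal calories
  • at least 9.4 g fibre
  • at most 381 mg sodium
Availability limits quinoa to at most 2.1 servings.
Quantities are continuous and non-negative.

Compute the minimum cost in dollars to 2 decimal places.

Set it up as a linear program. Let x1 = servings of yogurt, x2 = servings of cheddar, x3 = servings of whole milk, x4 = servings of quinoa, x5 = servings of sweet potato.
Minimize 0.93x1 + 0.55x2 + 0.32x3 + 0.98x4 + 0.72x5 subject to:
  5.8x1 + 7.5x2 + 5.7x3 + 0.2x4 + 0.1x5 ≤ 4.2   (saturated fat)
  174x1 + 144x2 + 186x3 + 199x4 + 106x5 ≥ 499   (calories)
  4.7x4 + 4.1x5 ≥ 9.4   (fibre)
  132x1 + 227x2 + 133x3 + 11x4 + 72x5 ≤ 381   (sodium)
  x4 ≤ 2.1
  x1, x2, x3, x4, x5 ≥ 0.
The minimum-cost mix takes nothing from yogurt, cheddar — only whole milk, quinoa, sweet potato. The saturated fat, calories, fibre requirements are met with equality.
Solving gives x3 = 0.6713, x4 = 1.692, x5 = 0.3529.
Cost = 0.32·0.6713 + 0.98·1.692 + 0.72·0.3529 = 2.1271.

$2.13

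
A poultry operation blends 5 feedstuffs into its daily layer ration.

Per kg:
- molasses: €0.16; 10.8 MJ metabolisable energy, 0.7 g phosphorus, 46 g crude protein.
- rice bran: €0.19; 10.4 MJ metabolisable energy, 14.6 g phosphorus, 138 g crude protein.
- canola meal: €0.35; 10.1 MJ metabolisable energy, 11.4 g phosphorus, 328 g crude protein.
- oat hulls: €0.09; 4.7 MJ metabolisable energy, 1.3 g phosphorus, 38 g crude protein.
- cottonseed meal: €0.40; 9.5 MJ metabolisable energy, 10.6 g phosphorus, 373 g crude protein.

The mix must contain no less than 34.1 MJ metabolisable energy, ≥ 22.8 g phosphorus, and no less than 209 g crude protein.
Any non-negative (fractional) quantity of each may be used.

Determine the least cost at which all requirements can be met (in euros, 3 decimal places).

Let x1 = kg of molasses, x2 = kg of rice bran, x3 = kg of canola meal, x4 = kg of oat hulls, x5 = kg of cottonseed meal.
Minimize 0.16x1 + 0.19x2 + 0.35x3 + 0.09x4 + 0.4x5 s.t.:
  10.8x1 + 10.4x2 + 10.1x3 + 4.7x4 + 9.5x5 ≥ 34.1   (metabolisable energy)
  0.7x1 + 14.6x2 + 11.4x3 + 1.3x4 + 10.6x5 ≥ 22.8   (phosphorus)
  46x1 + 138x2 + 328x3 + 38x4 + 373x5 ≥ 209   (crude protein)
  x1, x2, x3, x4, x5 ≥ 0.
The cheapest feasible vertex uses only molasses, rice bran; canola meal, oat hulls, cottonseed meal are not used. There the metabolisable energy and phosphorus constraints are tight.
Solving gives x1 = 1.734, x2 = 1.479.
Hence cost = 0.16·1.734 + 0.19·1.479 = €0.55845.

€0.558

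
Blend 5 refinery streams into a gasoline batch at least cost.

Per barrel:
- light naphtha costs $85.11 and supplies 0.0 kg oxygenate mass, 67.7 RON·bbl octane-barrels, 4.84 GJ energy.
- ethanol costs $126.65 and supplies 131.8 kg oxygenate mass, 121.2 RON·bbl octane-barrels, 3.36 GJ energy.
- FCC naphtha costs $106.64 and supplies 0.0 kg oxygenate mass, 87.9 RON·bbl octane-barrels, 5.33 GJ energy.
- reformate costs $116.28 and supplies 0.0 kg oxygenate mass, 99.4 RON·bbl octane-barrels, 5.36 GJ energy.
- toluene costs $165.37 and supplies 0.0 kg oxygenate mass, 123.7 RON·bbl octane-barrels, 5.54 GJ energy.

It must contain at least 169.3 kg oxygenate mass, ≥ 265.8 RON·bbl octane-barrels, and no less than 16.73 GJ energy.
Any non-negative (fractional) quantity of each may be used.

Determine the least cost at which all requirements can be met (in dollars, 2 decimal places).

$380.98

Set it up as a linear program. Let x1 = barrels of light naphtha, x2 = barrels of ethanol, x3 = barrels of FCC naphtha, x4 = barrels of reformate, x5 = barrels of toluene.
Minimize 85.11x1 + 126.65x2 + 106.64x3 + 116.28x4 + 165.37x5 subject to:
  131.8x2 ≥ 169.3   (oxygenate mass)
  67.7x1 + 121.2x2 + 87.9x3 + 99.4x4 + 123.7x5 ≥ 265.8   (octane-barrels)
  4.84x1 + 3.36x2 + 5.33x3 + 5.36x4 + 5.54x5 ≥ 16.73   (energy)
  x1, x2, x3, x4, x5 ≥ 0.
The optimal basis is {light naphtha, ethanol}; FCC naphtha, reformate, toluene drop out. Binding constraints: oxygenate mass and energy.
Solving gives x1 = 2.5649, x2 = 1.2845.
Hence cost = 85.11·2.5649 + 126.65·1.2845 = $380.9806.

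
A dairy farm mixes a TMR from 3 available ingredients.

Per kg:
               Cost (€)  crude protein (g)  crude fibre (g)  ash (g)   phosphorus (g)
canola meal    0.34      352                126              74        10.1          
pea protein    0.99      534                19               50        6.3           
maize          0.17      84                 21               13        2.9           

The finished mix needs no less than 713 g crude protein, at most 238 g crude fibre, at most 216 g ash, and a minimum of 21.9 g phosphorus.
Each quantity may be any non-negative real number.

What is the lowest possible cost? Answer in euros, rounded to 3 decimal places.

€0.905

This is a linear program. Let x1 = kg of canola meal, x2 = kg of pea protein, x3 = kg of maize.
min 0.34x1 + 0.99x2 + 0.17x3 subject to:
  352x1 + 534x2 + 84x3 ≥ 713   (crude protein)
  126x1 + 19x2 + 21x3 ≤ 238   (crude fibre)
  74x1 + 50x2 + 13x3 ≤ 216   (ash)
  10.1x1 + 6.3x2 + 2.9x3 ≥ 21.9   (phosphorus)
  x1, x2, x3 ≥ 0.
The optimal basis is {canola meal, maize}; pea protein drops out. The crude fibre and phosphorus requirements are met with equality.
So canola meal = 1.502 kg, maize = 2.32 kg.
Objective = 0.34·1.502 + 0.17·2.32 = 0.90508.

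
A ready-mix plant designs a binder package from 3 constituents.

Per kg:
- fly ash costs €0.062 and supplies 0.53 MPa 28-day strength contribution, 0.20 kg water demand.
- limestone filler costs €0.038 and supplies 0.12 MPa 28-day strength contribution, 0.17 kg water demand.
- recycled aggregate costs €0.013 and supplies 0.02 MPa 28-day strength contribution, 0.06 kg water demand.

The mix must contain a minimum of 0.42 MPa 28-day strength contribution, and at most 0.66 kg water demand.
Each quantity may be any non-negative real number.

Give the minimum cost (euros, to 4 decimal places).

€0.0491

Let x1 = kg of fly ash, x2 = kg of limestone filler, x3 = kg of recycled aggregate.
min 0.062x1 + 0.038x2 + 0.013x3 s.t.:
  0.53x1 + 0.12x2 + 0.02x3 ≥ 0.42   (28-day strength contribution)
  0.2x1 + 0.17x2 + 0.06x3 ≤ 0.66   (water demand)
  x1, x2, x3 ≥ 0.
At the optimum only fly ash is positive (limestone filler, recycled aggregate = 0). The 28-day strength contribution requirement is met with equality.
Solving gives x1 = 0.7925.
Cost = 0.062·0.7925 = 0.049135.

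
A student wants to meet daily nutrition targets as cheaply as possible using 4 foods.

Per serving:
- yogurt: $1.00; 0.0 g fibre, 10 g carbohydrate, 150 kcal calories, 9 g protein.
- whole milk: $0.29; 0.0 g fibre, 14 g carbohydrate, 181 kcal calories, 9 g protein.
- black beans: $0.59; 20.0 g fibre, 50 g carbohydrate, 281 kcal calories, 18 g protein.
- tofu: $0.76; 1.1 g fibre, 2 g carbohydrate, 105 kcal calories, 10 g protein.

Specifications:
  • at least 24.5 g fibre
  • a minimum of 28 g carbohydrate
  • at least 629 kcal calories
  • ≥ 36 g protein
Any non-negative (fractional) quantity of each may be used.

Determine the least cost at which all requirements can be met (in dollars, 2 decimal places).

Let x1 = servings of yogurt, x2 = servings of whole milk, x3 = servings of black beans, x4 = servings of tofu.
min 1x1 + 0.29x2 + 0.59x3 + 0.76x4 with:
  20x3 + 1.1x4 ≥ 24.5   (fibre)
  10x1 + 14x2 + 50x3 + 2x4 ≥ 28   (carbohydrate)
  150x1 + 181x2 + 281x3 + 105x4 ≥ 629   (calories)
  9x1 + 9x2 + 18x3 + 10x4 ≥ 36   (protein)
  x1, x2, x3, x4 ≥ 0.
The optimal basis is {whole milk, black beans}; yogurt, tofu drop out. Binding constraints: fibre and calories.
So whole milk = 1.573 servings, black beans = 1.225 servings.
Cost = 0.29·1.573 + 0.59·1.225 = 1.1789.

$1.18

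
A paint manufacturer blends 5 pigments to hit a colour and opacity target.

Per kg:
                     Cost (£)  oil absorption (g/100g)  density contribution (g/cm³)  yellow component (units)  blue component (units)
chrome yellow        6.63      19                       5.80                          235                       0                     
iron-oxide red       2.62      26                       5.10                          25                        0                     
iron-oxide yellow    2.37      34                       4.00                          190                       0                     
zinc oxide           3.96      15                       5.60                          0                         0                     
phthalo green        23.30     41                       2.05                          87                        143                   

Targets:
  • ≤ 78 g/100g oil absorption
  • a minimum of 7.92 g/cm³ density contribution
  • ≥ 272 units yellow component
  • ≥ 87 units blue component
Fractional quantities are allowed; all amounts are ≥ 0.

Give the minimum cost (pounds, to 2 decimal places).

£17.95

Let x1 = kg of chrome yellow, x2 = kg of iron-oxide red, x3 = kg of iron-oxide yellow, x4 = kg of zinc oxide, x5 = kg of phthalo green.
Minimize 6.63x1 + 2.62x2 + 2.37x3 + 3.96x4 + 23.3x5 s.t.:
  19x1 + 26x2 + 34x3 + 15x4 + 41x5 ≤ 78   (oil absorption)
  5.8x1 + 5.1x2 + 4x3 + 5.6x4 + 2.05x5 ≥ 7.92   (density contribution)
  235x1 + 25x2 + 190x3 + 87x5 ≥ 272   (yellow component)
  143x5 ≥ 87   (blue component)
  x1, x2, x3, x4, x5 ≥ 0.
At the optimum only iron-oxide red, iron-oxide yellow, phthalo green are positive (chrome yellow, zinc oxide = 0). Binding constraints: density contribution, yellow component, blue component.
So iron-oxide red = 0.4506 kg, iron-oxide yellow = 1.094 kg, phthalo green = 0.6084 kg.
Hence cost = 2.62·0.4506 + 2.37·1.094 + 23.3·0.6084 = £17.9491.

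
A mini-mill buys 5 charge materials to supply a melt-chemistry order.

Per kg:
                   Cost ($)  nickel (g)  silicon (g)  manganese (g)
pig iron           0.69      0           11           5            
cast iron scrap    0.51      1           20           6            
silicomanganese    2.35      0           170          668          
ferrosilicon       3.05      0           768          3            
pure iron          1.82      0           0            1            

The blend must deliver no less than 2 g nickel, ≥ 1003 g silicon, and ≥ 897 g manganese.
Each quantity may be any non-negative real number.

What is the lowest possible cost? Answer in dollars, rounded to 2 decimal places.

$7.06

Let x1 = kg of pig iron, x2 = kg of cast iron scrap, x3 = kg of silicomanganese, x4 = kg of ferrosilicon, x5 = kg of pure iron.
Minimise 0.69x1 + 0.51x2 + 2.35x3 + 3.05x4 + 1.82x5 with:
  1x2 ≥ 2   (nickel)
  11x1 + 20x2 + 170x3 + 768x4 ≥ 1003   (silicon)
  5x1 + 6x2 + 668x3 + 3x4 + 1x5 ≥ 897   (manganese)
  x1, x2, x3, x4, x5 ≥ 0.
The optimal basis is {cast iron scrap, silicomanganese, ferrosilicon}; pig iron, pure iron drop out. The nickel, silicon, manganese requirements are met with equality.
Solving gives x2 = 2, x3 = 1.321, x4 = 0.9616.
Total cost: 0.51·2 + 2.35·1.321 + 3.05·0.9616 = 7.0572.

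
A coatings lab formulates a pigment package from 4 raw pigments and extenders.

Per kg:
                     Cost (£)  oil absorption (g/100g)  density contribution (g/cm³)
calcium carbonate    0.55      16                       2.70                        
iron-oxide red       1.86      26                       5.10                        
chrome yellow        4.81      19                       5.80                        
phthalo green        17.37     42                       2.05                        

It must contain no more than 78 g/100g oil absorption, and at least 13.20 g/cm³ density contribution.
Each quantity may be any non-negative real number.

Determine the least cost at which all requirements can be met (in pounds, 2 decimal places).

£2.73

Set it up as a linear program. Let x1 = kg of calcium carbonate, x2 = kg of iron-oxide red, x3 = kg of chrome yellow, x4 = kg of phthalo green.
min 0.55x1 + 1.86x2 + 4.81x3 + 17.37x4 with:
  16x1 + 26x2 + 19x3 + 42x4 ≤ 78   (oil absorption)
  2.7x1 + 5.1x2 + 5.8x3 + 2.05x4 ≥ 13.2   (density contribution)
  x1, x2, x3, x4 ≥ 0.
The minimum-cost mix takes nothing from chrome yellow, phthalo green — only calcium carbonate, iron-oxide red. The oil absorption and density contribution requirements are met with equality.
Optimal quantities: calcium carbonate = 4.789 kg, iron-oxide red = 0.05263 kg.
Cost = 0.55·4.789 + 1.86·0.05263 = 2.7318.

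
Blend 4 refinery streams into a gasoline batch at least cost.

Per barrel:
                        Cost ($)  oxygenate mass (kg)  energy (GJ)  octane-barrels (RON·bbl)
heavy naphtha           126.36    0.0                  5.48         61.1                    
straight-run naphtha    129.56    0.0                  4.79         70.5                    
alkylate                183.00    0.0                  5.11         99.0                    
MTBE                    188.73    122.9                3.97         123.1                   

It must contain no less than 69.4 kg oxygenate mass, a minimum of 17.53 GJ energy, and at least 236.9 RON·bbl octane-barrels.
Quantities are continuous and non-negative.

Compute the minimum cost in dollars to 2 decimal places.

Let x1 = barrels of heavy naphtha, x2 = barrels of straight-run naphtha, x3 = barrels of alkylate, x4 = barrels of MTBE.
Minimise 126.36x1 + 129.56x2 + 183x3 + 188.73x4 subject to:
  122.9x4 ≥ 69.4   (oxygenate mass)
  5.48x1 + 4.79x2 + 5.11x3 + 3.97x4 ≥ 17.53   (energy)
  61.1x1 + 70.5x2 + 99x3 + 123.1x4 ≥ 236.9   (octane-barrels)
  x1, x2, x3, x4 ≥ 0.
The minimum-cost mix takes nothing from straight-run naphtha, alkylate — only heavy naphtha, MTBE. Binding constraints: oxygenate mass and energy.
Optimal quantities: heavy naphtha = 2.7898 barrels, MTBE = 0.56469 barrels.
Hence cost = 126.36·2.7898 + 188.73·0.56469 = $459.0931.

$459.09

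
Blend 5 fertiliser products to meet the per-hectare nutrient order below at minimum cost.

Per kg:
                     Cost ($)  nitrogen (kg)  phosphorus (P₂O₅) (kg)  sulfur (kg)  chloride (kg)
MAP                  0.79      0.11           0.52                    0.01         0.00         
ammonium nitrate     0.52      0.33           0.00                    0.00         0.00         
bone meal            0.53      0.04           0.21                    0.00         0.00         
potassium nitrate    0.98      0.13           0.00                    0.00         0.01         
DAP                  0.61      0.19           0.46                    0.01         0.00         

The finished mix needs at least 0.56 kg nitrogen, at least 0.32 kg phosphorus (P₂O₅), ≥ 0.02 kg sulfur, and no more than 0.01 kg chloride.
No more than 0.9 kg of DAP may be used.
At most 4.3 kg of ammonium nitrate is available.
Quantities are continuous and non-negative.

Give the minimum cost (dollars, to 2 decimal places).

$1.84

Let x1 = kg of MAP, x2 = kg of ammonium nitrate, x3 = kg of bone meal, x4 = kg of potassium nitrate, x5 = kg of DAP.
Minimize 0.79x1 + 0.52x2 + 0.53x3 + 0.98x4 + 0.61x5 subject to:
  0.11x1 + 0.33x2 + 0.04x3 + 0.13x4 + 0.19x5 ≥ 0.56   (nitrogen)
  0.52x1 + 0.21x3 + 0.46x5 ≥ 0.32   (phosphorus (P₂O₅))
  0.01x1 + 0.01x5 ≥ 0.02   (sulfur)
  0.01x4 ≤ 0.01   (chloride)
  x5 ≤ 0.9
  x2 ≤ 4.3
  x1, x2, x3, x4, x5 ≥ 0.
At the optimum only MAP, ammonium nitrate, DAP are positive (bone meal, potassium nitrate = 0). There the nitrogen, sulfur, the DAP cap constraints are tight.
So MAP = 1.1 kg, ammonium nitrate = 0.8121 kg, DAP = 0.9 kg.
Hence cost = 0.79·1.1 + 0.52·0.8121 + 0.61·0.9 = $1.8403.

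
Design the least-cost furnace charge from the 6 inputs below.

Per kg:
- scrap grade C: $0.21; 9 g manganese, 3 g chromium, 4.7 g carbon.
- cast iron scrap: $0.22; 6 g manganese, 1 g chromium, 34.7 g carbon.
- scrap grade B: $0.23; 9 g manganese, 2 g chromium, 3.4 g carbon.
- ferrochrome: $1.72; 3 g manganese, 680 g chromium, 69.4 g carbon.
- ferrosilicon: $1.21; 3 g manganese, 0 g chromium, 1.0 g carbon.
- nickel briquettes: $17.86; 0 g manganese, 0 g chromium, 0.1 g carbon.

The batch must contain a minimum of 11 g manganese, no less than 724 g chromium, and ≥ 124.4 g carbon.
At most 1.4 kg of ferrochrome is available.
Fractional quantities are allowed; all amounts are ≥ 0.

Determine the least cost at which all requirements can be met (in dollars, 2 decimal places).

$2.15

Treat it as an LP. Let x1 = kg of scrap grade C, x2 = kg of cast iron scrap, x3 = kg of scrap grade B, x4 = kg of ferrochrome, x5 = kg of ferrosilicon, x6 = kg of nickel briquettes.
Minimise 0.21x1 + 0.22x2 + 0.23x3 + 1.72x4 + 1.21x5 + 17.86x6 subject to:
  9x1 + 6x2 + 9x3 + 3x4 + 3x5 ≥ 11   (manganese)
  3x1 + 1x2 + 2x3 + 680x4 ≥ 724   (chromium)
  4.7x1 + 34.7x2 + 3.4x3 + 69.4x4 + 1x5 + 0.1x6 ≥ 124.4   (carbon)
  x4 ≤ 1.4
  x1, x2, x3, x4, x5, x6 ≥ 0.
The cheapest feasible vertex uses only cast iron scrap, ferrochrome; scrap grade C, scrap grade B, ferrosilicon, nickel briquettes are not used. Binding constraints: chromium and carbon.
That vertex is x2 = 1.46, x4 = 1.063.
Total cost: 0.22·1.46 + 1.72·1.063 = 2.1496.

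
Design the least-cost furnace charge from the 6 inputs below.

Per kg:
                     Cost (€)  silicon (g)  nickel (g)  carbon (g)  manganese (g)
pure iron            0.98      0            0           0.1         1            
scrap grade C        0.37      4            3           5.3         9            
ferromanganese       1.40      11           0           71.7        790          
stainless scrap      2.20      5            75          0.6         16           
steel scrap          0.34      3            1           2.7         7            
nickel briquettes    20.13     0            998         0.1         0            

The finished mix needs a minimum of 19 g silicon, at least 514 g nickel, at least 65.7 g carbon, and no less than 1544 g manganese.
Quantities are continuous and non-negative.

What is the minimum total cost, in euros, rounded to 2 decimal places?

Set it up as a linear program. Let x1 = kg of pure iron, x2 = kg of scrap grade C, x3 = kg of ferromanganese, x4 = kg of stainless scrap, x5 = kg of steel scrap, x6 = kg of nickel briquettes.
Minimize 0.98x1 + 0.37x2 + 1.4x3 + 2.2x4 + 0.34x5 + 20.13x6 with:
  4x2 + 11x3 + 5x4 + 3x5 ≥ 19   (silicon)
  3x2 + 75x4 + 1x5 + 998x6 ≥ 514   (nickel)
  0.1x1 + 5.3x2 + 71.7x3 + 0.6x4 + 2.7x5 + 0.1x6 ≥ 65.7   (carbon)
  1x1 + 9x2 + 790x3 + 16x4 + 7x5 ≥ 1544   (manganese)
  x1, x2, x3, x4, x5, x6 ≥ 0.
The cheapest feasible vertex uses only ferromanganese, nickel briquettes; pure iron, scrap grade C, stainless scrap, steel scrap are not used. The nickel and manganese requirements are met with equality.
Optimal quantities: ferromanganese = 1.954 kg, nickel briquettes = 0.515 kg.
Hence cost = 1.4·1.954 + 20.13·0.515 = €13.1026.

€13.10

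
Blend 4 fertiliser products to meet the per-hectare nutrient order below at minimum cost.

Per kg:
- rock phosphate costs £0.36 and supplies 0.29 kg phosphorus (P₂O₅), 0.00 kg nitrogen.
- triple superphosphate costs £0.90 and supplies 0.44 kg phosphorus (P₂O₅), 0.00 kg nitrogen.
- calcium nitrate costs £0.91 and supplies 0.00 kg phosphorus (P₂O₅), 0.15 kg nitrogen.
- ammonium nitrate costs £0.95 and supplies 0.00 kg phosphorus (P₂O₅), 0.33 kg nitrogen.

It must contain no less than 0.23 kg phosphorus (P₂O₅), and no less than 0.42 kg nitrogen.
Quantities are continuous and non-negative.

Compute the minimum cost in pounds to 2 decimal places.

£1.49

Let x1 = kg of rock phosphate, x2 = kg of triple superphosphate, x3 = kg of calcium nitrate, x4 = kg of ammonium nitrate.
min 0.36x1 + 0.9x2 + 0.91x3 + 0.95x4 s.t.:
  0.29x1 + 0.44x2 ≥ 0.23   (phosphorus (P₂O₅))
  0.15x3 + 0.33x4 ≥ 0.42   (nitrogen)
  x1, x2, x3, x4 ≥ 0.
The minimum-cost mix takes nothing from triple superphosphate, calcium nitrate — only rock phosphate, ammonium nitrate. Binding constraints: phosphorus (P₂O₅) and nitrogen.
So rock phosphate = 0.7931 kg, ammonium nitrate = 1.273 kg.
Objective = 0.36·0.7931 + 0.95·1.273 = 1.4949.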